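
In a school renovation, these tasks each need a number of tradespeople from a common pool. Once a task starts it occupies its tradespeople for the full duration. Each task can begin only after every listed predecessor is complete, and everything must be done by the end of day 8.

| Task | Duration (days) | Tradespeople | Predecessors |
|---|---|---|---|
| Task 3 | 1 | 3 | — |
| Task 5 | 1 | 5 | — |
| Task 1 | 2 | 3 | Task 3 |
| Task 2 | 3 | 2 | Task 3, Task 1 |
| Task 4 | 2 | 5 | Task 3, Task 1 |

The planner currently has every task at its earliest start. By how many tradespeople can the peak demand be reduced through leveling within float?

1

Early-start peak: d1:8  d2:3  d3:3  d4:7  d5:7  d6:2  d7:0  d8:0 ⇒ 8.
Leveled (Task 3@1, Task 5@2, Task 1@3, Task 2@5, Task 4@5): d1:3  d2:5  d3:3  d4:3  d5:7  d6:7  d7:2  d8:0 ⇒ 7.
Reduction 8 − 7 = 1.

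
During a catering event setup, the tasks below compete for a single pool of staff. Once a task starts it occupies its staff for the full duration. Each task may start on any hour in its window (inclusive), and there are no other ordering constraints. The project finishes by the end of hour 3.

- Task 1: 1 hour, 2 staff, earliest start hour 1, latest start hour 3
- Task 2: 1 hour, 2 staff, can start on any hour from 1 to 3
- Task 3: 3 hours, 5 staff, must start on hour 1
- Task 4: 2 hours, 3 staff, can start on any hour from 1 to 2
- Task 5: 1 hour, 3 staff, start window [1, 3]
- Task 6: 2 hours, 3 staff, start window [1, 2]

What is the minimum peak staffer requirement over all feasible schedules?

Early-start (Task 1@1, Task 2@1, Task 3@1, Task 4@1, Task 5@1, Task 6@1) gives peak 18: h1:18  h2:11  h3:5.
Shift Task 5→3, Task 6→2.
Schedule Task 1@1, Task 2@1, Task 3@1, Task 4@1, Task 5@3, Task 6@2: h1:12  h2:11  h3:11 — peak 12.
Total staffer-hours = 34 over 3 hours ⇒ peak ≥ ⌈34/3⌉ = 12, so 12 is optimal.

12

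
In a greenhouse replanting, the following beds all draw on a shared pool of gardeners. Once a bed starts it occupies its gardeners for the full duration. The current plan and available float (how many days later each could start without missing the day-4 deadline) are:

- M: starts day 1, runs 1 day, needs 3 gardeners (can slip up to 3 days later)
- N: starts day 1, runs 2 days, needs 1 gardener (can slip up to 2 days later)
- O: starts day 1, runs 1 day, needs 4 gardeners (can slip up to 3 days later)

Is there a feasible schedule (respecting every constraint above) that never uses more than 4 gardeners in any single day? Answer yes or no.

yes

Schedule M@1, N@1, O@3: d1:4  d2:1  d3:4  d4:0 — peak 4 ≤ 4.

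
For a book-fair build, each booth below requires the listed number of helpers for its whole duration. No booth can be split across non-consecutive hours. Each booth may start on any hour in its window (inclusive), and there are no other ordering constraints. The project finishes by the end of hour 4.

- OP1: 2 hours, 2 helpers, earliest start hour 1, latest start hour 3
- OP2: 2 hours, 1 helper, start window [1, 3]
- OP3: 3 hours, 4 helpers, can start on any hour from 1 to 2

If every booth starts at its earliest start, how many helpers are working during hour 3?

4

At early start, hour 3 has: OP3.
Demand: 4 = 4.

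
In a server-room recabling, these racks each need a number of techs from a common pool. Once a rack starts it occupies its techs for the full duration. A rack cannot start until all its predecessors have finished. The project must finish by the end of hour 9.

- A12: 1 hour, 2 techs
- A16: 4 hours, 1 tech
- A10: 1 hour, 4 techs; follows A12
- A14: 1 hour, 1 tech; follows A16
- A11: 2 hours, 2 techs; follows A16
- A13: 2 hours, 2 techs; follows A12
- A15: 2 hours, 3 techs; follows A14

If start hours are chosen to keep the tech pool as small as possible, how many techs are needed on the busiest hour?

Early-start (A12@1, A16@1, A10@2, A14@5, A11@5, A13@2, A15@6) gives peak 7: h1:3  h2:7  h3:3  h4:1  h5:3  h6:5  h7:3  h8:0  h9:0.
Shift A10→5, A14→6, A11→6, A15→8.
Schedule A12@1, A16@1, A10@5, A14@6, A11@6, A13@2, A15@8: h1:3  h2:3  h3:3  h4:1  h5:4  h6:3  h7:2  h8:3  h9:3 — peak 4.

4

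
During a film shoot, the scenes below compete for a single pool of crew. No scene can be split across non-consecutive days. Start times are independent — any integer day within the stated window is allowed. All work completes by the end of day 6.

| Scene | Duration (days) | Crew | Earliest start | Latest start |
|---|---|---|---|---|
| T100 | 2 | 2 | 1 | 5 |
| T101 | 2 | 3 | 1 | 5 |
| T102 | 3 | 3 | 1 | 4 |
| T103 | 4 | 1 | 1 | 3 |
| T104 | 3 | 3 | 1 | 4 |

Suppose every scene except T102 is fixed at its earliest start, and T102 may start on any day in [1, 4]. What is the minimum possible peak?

T102@1: d1:12  d2:12  d3:7  d4:1  d5:0  d6:0 → peak 12
T102@2: d1:9  d2:12  d3:7  d4:4  d5:0  d6:0 → peak 12
T102@3: d1:9  d2:9  d3:7  d4:4  d5:3  d6:0 → peak 9
T102@4: d1:9  d2:9  d3:4  d4:4  d5:3  d6:3 → peak 9
Best is T102@3, peak 9.

9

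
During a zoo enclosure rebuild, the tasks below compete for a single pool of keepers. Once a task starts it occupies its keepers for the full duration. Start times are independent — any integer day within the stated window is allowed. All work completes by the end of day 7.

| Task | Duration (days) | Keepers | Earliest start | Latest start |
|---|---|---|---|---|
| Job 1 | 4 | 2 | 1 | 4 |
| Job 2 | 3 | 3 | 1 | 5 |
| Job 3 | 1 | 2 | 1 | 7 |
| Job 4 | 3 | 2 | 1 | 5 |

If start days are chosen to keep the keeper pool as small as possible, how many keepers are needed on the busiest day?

Early-start (Job 1@1, Job 2@1, Job 3@1, Job 4@1) gives peak 9: d1:9  d2:7  d3:7  d4:2  d5:0  d6:0  d7:0.
Shift Job 2→5, Job 4→2.
Schedule Job 1@1, Job 2@5, Job 3@1, Job 4@2: d1:4  d2:4  d3:4  d4:4  d5:3  d6:3  d7:3 — peak 4.
Total keeper-days = 25 over 7 days ⇒ peak ≥ ⌈25/7⌉ = 4, so 4 is optimal.

4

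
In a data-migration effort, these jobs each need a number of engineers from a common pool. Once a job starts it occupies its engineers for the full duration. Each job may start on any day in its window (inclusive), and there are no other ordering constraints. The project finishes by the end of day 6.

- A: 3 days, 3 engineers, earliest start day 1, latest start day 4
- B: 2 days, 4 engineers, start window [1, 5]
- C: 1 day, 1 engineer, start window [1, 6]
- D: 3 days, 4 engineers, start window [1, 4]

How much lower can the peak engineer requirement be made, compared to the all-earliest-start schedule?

Early-start peak: d1:12  d2:11  d3:7  d4:0  d5:0  d6:0 ⇒ 12.
Leveled (A@1, B@1, C@3, D@4): d1:7  d2:7  d3:4  d4:4  d5:4  d6:4 ⇒ 7.
Reduction 12 − 7 = 5.

5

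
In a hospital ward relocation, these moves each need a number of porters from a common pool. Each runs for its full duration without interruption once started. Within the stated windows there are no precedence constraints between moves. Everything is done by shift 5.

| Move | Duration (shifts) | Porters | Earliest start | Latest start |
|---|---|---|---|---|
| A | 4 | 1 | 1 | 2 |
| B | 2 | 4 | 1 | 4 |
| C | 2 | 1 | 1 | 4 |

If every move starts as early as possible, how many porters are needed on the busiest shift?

6

Early-start schedule: A@1, B@1, C@1.
Load per shift: shift 1: 6, shift 2: 6, shift 3: 1, shift 4: 1, shift 5: 0.
Peak is 6.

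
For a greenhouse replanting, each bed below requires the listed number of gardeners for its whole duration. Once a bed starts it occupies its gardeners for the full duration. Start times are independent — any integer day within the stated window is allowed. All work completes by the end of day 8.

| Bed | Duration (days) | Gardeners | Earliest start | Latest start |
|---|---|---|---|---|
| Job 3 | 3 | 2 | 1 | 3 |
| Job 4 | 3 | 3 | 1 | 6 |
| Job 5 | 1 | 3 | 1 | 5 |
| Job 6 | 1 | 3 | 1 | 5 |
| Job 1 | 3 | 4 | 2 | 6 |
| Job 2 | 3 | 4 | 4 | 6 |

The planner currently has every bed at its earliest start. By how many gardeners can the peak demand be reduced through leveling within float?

4

Early-start peak: d1:11  d2:9  d3:9  d4:8  d5:4  d6:4  d7:0  d8:0 ⇒ 11.
Leveled (Job 3@1, Job 4@4, Job 5@1, Job 6@2, Job 1@3, Job 2@6): d1:5  d2:5  d3:6  d4:7  d5:7  d6:7  d7:4  d8:4 ⇒ 7.
Reduction 11 − 7 = 4.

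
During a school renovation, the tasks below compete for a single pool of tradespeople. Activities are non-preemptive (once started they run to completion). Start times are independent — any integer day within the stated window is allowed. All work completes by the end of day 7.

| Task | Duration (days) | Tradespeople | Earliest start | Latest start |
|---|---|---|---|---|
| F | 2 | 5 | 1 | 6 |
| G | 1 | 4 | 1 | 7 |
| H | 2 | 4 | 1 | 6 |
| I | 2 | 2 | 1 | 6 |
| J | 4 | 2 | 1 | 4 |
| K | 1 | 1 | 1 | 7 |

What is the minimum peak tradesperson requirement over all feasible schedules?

6

Early-start (F@1, G@1, H@1, I@1, J@1, K@1) gives peak 18: d1:18  d2:13  d3:2  d4:2  d5:0  d6:0  d7:0.
Shift G→3, H→4, I→6, J→3.
Schedule F@1, G@3, H@4, I@6, J@3, K@1: d1:6  d2:5  d3:6  d4:6  d5:6  d6:4  d7:2 — peak 6.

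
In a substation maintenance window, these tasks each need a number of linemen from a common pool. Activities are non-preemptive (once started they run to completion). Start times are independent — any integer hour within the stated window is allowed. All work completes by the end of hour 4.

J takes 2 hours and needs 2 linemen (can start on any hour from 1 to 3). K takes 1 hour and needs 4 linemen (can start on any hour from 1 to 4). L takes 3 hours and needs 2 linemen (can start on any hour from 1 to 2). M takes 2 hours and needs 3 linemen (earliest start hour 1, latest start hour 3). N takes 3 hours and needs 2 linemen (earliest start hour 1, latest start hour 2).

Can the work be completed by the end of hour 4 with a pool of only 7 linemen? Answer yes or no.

yes

Schedule J@1, K@1, L@2, M@3, N@2: h1:6  h2:6  h3:7  h4:7 — peak 7 ≤ 7.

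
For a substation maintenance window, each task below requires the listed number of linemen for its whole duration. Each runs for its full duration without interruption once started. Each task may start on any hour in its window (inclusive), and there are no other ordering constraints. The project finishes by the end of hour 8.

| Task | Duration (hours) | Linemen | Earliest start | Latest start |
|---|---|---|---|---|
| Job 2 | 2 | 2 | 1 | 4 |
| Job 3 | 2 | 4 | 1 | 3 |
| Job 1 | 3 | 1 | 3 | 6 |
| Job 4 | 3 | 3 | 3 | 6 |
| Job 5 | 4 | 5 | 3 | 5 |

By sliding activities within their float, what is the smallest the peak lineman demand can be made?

8

Early-start (Job 2@1, Job 3@1, Job 1@3, Job 4@3, Job 5@3) gives peak 9: h1:6  h2:6  h3:9  h4:9  h5:9  h6:5  h7:0  h8:0.
Shift Job 4→6.
Schedule Job 2@1, Job 3@1, Job 1@3, Job 4@6, Job 5@3: h1:6  h2:6  h3:6  h4:6  h5:6  h6:8  h7:3  h8:3 — peak 8.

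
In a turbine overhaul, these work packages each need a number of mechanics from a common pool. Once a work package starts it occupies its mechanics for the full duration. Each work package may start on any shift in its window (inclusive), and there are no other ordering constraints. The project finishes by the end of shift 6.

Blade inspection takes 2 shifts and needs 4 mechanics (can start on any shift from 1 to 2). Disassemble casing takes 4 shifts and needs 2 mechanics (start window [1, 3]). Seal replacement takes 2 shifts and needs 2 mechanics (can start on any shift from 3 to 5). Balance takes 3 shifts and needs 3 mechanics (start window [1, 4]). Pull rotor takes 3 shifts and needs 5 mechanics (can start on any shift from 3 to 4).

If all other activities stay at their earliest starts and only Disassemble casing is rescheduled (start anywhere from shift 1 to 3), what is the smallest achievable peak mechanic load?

12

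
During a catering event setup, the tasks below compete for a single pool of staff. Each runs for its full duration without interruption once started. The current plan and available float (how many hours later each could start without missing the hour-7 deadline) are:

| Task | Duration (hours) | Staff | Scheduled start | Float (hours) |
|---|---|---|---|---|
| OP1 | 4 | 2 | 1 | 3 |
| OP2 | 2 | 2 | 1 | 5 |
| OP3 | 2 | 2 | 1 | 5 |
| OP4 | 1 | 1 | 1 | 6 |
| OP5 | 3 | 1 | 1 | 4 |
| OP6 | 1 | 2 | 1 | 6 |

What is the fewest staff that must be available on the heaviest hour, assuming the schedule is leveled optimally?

4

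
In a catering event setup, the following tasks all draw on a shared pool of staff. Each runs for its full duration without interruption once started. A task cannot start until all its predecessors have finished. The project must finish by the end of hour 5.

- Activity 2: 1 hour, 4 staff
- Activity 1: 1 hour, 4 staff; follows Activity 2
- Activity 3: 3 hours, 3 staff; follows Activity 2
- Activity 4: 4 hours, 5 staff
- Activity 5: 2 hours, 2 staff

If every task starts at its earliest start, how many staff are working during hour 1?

11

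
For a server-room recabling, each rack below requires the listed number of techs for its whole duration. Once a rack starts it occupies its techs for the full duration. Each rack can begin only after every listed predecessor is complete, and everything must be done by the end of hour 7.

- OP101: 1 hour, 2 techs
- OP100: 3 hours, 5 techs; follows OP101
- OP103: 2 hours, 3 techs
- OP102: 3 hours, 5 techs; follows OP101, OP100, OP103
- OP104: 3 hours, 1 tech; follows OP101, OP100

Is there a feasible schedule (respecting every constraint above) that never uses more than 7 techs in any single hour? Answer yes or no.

The minimum achievable peak is 8; 7 < 8, so no feasible schedule stays within the cap.

no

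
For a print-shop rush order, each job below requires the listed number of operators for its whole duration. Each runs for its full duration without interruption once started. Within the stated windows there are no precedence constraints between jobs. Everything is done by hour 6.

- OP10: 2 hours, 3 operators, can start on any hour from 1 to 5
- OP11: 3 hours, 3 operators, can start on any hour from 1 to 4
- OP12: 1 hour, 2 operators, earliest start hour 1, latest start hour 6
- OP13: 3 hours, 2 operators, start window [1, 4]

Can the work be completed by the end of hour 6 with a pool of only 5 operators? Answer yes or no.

Schedule OP10@1, OP11@3, OP12@1, OP13@2: h1:5  h2:5  h3:5  h4:5  h5:3  h6:0 — peak 5 ≤ 5.

yes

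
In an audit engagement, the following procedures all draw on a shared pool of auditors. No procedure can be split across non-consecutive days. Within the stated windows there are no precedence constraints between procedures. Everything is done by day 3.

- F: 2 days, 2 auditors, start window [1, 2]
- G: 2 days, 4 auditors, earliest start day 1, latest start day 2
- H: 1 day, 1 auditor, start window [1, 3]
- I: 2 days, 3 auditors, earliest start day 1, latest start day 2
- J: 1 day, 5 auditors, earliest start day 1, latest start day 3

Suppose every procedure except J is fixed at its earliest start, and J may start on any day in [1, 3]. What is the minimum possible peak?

10

J@1: d1:15  d2:9  d3:0 → peak 15
J@2: d1:10  d2:14  d3:0 → peak 14
J@3: d1:10  d2:9  d3:5 → peak 10
Best is J@3, peak 10.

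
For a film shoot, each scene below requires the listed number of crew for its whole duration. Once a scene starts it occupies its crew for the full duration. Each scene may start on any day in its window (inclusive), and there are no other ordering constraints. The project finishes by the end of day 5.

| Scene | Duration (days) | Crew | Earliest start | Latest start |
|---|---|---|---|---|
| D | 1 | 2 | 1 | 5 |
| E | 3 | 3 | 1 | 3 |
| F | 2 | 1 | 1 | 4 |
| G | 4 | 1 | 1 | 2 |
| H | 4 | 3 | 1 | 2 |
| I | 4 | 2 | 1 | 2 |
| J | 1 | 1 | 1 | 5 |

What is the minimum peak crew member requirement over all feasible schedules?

Early-start (D@1, E@1, F@1, G@1, H@1, I@1, J@1) gives peak 13: d1:13  d2:10  d3:9  d4:6  d5:0.
Shift F→4, I→2, J→4.
Schedule D@1, E@1, F@4, G@1, H@1, I@2, J@4: d1:9  d2:9  d3:9  d4:8  d5:3 — peak 9.

9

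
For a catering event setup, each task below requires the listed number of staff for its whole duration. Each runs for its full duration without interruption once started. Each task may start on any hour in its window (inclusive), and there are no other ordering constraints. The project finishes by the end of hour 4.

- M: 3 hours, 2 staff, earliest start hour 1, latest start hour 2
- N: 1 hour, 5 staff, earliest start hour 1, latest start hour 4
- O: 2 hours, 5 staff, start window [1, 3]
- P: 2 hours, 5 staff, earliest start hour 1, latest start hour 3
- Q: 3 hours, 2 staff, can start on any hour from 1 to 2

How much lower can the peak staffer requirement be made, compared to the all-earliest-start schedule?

9

Early-start peak: h1:19  h2:14  h3:4  h4:0 ⇒ 19.
Leveled (M@1, N@4, O@1, P@3, Q@1): h1:9  h2:9  h3:9  h4:10 ⇒ 10.
Reduction 19 − 10 = 9.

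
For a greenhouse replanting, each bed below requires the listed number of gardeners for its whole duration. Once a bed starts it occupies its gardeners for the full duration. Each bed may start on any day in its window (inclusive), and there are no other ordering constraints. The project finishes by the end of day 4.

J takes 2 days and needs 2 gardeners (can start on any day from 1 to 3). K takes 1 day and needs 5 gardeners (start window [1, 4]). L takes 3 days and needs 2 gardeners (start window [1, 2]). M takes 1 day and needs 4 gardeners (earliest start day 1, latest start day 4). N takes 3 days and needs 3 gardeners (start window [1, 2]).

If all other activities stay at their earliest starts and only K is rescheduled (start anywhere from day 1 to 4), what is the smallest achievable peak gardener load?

11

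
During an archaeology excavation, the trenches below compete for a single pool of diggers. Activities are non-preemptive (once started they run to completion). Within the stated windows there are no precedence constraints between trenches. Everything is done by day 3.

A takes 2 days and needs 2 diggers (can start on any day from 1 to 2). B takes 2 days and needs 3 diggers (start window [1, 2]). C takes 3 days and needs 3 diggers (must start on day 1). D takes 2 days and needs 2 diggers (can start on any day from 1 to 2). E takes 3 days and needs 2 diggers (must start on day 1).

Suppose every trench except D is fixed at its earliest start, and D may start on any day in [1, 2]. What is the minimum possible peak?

D@1: d1:12  d2:12  d3:5 → peak 12
D@2: d1:10  d2:12  d3:7 → peak 12
Best is D@1, peak 12.

12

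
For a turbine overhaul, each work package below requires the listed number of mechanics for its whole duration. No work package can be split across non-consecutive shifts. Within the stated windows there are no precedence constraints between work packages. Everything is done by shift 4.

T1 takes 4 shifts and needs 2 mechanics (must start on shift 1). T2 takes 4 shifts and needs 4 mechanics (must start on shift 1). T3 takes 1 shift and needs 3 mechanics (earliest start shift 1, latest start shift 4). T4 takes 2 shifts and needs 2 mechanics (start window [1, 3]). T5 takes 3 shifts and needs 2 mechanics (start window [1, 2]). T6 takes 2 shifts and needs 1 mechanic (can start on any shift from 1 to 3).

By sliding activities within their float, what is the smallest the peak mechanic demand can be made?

10

Early-start (T1@1, T2@1, T3@1, T4@1, T5@1, T6@1) gives peak 14: s1:14  s2:11  s3:8  s4:6.
Shift T4→3, T5→2.
Schedule T1@1, T2@1, T3@1, T4@3, T5@2, T6@1: s1:10  s2:9  s3:10  s4:10 — peak 10.
Total mechanic-shifts = 39 over 4 shifts ⇒ peak ≥ ⌈39/4⌉ = 10, so 10 is optimal.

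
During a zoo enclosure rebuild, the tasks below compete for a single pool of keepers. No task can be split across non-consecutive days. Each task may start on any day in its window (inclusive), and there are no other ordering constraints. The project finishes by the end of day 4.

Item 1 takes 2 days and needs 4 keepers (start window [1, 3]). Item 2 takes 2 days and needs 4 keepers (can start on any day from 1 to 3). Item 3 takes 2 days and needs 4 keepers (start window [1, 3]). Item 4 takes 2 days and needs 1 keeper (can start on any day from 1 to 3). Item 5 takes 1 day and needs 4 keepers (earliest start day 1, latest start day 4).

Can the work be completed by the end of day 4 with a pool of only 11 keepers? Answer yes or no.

yes

Schedule Item 1@1, Item 2@1, Item 3@3, Item 4@1, Item 5@3: d1:9  d2:9  d3:8  d4:4 — peak 9 ≤ 11.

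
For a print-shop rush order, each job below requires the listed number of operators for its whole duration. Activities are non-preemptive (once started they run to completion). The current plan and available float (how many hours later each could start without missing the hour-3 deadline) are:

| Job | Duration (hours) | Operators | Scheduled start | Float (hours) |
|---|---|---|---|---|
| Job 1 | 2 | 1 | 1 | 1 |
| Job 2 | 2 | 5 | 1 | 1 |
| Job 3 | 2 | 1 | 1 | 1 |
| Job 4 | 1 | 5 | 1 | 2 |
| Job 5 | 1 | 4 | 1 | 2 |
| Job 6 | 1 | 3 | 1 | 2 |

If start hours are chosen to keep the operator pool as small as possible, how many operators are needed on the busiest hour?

Early-start (Job 1@1, Job 2@1, Job 3@1, Job 4@1, Job 5@1, Job 6@1) gives peak 19: h1:19  h2:7  h3:0.
Shift Job 4→3, Job 5→3.
Schedule Job 1@1, Job 2@1, Job 3@1, Job 4@3, Job 5@3, Job 6@1: h1:10  h2:7  h3:9 — peak 10.

10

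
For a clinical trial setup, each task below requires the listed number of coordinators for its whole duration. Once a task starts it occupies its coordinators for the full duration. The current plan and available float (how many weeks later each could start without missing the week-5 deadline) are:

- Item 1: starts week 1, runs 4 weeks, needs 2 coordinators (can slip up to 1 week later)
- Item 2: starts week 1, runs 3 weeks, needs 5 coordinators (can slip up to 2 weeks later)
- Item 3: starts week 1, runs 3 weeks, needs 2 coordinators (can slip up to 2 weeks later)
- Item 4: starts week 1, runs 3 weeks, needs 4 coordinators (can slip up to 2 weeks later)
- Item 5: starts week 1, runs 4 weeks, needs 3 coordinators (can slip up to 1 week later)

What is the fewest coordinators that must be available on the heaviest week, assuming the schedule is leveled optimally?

Schedule Item 1@1, Item 2@1, Item 3@1, Item 4@1, Item 5@1: w1:16  w2:16  w3:16  w4:5  w5:0 — peak 16.

16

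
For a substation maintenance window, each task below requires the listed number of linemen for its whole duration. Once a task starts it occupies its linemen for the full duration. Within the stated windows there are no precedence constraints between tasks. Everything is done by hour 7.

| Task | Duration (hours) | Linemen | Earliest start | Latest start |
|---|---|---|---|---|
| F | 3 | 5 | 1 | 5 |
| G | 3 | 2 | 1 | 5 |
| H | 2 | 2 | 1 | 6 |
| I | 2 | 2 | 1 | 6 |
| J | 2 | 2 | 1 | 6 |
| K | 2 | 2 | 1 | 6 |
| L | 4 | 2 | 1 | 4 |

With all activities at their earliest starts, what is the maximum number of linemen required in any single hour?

17

Early-start schedule: F@1, G@1, H@1, I@1, J@1, K@1, L@1.
Load per hour: hour 1: 17, hour 2: 17, hour 3: 9, hour 4: 2, hour 5: 0, hour 6: 0, hour 7: 0.
Peak is 17.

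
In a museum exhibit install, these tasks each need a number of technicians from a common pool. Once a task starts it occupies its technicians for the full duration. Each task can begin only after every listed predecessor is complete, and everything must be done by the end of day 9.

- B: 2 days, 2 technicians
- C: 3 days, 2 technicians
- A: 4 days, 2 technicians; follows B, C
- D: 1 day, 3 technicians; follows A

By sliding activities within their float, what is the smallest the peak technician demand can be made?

Schedule B@1, C@1, A@4, D@8: d1:4  d2:4  d3:2  d4:2  d5:2  d6:2  d7:2  d8:3  d9:0 — peak 4.
No arrangement of the 10 feasible schedules does better.

4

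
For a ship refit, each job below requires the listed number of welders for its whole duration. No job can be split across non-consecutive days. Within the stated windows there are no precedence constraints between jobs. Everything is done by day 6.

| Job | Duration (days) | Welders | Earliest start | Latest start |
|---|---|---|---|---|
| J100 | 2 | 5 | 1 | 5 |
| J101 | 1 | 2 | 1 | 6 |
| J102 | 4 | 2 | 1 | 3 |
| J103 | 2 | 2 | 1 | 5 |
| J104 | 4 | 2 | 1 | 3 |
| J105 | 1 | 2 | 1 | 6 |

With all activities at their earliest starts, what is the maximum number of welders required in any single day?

15

Early-start schedule: J100@1, J101@1, J102@1, J103@1, J104@1, J105@1.
Load per day: day 1: 15, day 2: 11, day 3: 4, day 4: 4, day 5: 0, day 6: 0.
Peak is 15.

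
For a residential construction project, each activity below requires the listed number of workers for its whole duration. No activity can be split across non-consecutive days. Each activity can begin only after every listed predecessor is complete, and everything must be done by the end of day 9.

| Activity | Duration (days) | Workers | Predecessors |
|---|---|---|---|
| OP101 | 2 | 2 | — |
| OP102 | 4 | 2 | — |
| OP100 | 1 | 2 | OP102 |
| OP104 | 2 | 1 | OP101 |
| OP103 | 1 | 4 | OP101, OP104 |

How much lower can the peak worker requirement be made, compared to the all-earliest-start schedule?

Early-start peak: d1:4  d2:4  d3:3  d4:3  d5:6  d6:0  d7:0  d8:0  d9:0 ⇒ 6.
Leveled (OP101@1, OP102@1, OP100@5, OP104@3, OP103@6): d1:4  d2:4  d3:3  d4:3  d5:2  d6:4  d7:0  d8:0  d9:0 ⇒ 4.
Reduction 6 − 4 = 2.

2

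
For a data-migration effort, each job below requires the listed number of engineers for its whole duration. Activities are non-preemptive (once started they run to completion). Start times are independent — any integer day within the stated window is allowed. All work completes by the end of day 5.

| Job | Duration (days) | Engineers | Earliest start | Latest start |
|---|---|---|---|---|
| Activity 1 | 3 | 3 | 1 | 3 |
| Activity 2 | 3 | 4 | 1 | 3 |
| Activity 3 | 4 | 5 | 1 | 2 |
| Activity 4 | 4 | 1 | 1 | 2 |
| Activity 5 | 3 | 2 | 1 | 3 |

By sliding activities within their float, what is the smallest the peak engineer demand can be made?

15

Schedule Activity 1@1, Activity 2@1, Activity 3@1, Activity 4@1, Activity 5@1: d1:15  d2:15  d3:15  d4:6  d5:0 — peak 15.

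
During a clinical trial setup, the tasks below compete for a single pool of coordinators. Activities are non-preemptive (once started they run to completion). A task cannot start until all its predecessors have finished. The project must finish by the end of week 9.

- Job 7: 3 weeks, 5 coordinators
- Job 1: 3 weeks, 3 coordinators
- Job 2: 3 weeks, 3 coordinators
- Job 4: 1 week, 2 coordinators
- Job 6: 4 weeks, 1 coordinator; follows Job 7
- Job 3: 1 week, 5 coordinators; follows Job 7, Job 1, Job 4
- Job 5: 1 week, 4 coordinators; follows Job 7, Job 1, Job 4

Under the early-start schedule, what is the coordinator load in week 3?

11

At early start, week 3 has: Job 7, Job 1, Job 2.
Demand: 5 + 3 + 3 = 11.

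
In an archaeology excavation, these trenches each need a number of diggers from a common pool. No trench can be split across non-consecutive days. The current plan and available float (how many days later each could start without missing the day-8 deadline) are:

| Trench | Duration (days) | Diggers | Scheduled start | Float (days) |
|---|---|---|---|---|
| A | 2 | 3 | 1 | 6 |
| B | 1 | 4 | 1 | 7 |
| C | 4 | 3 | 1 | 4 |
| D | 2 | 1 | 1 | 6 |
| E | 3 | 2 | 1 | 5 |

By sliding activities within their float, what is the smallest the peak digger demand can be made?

5

Early-start (A@1, B@1, C@1, D@1, E@1) gives peak 13: d1:13  d2:9  d3:5  d4:3  d5:0  d6:0  d7:0  d8:0.
Shift B→3, C→4, E→4.
Schedule A@1, B@3, C@4, D@1, E@4: d1:4  d2:4  d3:4  d4:5  d5:5  d6:5  d7:3  d8:0 — peak 5.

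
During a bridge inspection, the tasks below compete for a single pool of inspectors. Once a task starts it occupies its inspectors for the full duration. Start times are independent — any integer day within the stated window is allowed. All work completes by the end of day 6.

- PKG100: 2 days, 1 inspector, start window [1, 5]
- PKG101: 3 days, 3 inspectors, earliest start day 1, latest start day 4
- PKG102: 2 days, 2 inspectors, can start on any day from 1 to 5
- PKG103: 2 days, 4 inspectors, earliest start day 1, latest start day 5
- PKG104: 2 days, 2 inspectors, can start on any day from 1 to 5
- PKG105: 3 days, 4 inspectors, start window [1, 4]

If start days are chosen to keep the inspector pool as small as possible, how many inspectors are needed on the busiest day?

Early-start (PKG100@1, PKG101@1, PKG102@1, PKG103@1, PKG104@1, PKG105@1) gives peak 16: d1:16  d2:16  d3:7  d4:0  d5:0  d6:0.
Shift PKG101→4, PKG103→5, PKG104→3.
Schedule PKG100@1, PKG101@4, PKG102@1, PKG103@5, PKG104@3, PKG105@1: d1:7  d2:7  d3:6  d4:5  d5:7  d6:7 — peak 7.
Total inspector-days = 39 over 6 days ⇒ peak ≥ ⌈39/6⌉ = 7, so 7 is optimal.

7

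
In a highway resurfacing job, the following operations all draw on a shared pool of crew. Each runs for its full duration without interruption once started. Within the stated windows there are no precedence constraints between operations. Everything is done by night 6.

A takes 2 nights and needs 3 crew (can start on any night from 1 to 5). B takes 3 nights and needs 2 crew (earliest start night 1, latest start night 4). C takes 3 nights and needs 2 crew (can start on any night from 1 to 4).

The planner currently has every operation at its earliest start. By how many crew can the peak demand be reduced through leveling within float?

Early-start peak: n1:7  n2:7  n3:4  n4:0  n5:0  n6:0 ⇒ 7.
Leveled (A@1, B@3, C@3): n1:3  n2:3  n3:4  n4:4  n5:4  n6:0 ⇒ 4.
Reduction 7 − 4 = 3.

3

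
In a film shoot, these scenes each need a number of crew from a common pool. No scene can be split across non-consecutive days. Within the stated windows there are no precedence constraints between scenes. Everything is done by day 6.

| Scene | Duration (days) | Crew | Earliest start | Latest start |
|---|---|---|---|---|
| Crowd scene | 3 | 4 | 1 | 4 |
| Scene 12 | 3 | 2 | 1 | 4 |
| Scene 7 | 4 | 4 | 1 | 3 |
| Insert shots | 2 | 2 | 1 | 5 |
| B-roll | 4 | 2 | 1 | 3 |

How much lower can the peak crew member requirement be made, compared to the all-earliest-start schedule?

4

Early-start peak: d1:14  d2:14  d3:12  d4:6  d5:0  d6:0 ⇒ 14.
Leveled (Crowd scene@1, Scene 12@4, Scene 7@1, Insert shots@1, B-roll@3): d1:10  d2:10  d3:10  d4:8  d5:4  d6:4 ⇒ 10.
Reduction 14 − 10 = 4.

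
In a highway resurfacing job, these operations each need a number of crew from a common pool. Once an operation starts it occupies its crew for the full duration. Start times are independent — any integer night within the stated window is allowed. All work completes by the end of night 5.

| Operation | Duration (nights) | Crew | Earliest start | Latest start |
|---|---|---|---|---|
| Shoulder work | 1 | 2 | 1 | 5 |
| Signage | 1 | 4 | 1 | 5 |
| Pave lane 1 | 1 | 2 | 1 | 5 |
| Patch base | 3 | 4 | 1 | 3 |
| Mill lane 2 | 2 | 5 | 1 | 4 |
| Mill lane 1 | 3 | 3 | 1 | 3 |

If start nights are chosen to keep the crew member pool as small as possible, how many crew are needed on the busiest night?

8

Early-start (Shoulder work@1, Signage@1, Pave lane 1@1, Patch base@1, Mill lane 2@1, Mill lane 1@1) gives peak 20: n1:20  n2:12  n3:7  n4:0  n5:0.
Shift Signage→2, Mill lane 2→4, Mill lane 1→3.
Schedule Shoulder work@1, Signage@2, Pave lane 1@1, Patch base@1, Mill lane 2@4, Mill lane 1@3: n1:8  n2:8  n3:7  n4:8  n5:8 — peak 8.
Total crew member-nights = 39 over 5 nights ⇒ peak ≥ ⌈39/5⌉ = 8, so 8 is optimal.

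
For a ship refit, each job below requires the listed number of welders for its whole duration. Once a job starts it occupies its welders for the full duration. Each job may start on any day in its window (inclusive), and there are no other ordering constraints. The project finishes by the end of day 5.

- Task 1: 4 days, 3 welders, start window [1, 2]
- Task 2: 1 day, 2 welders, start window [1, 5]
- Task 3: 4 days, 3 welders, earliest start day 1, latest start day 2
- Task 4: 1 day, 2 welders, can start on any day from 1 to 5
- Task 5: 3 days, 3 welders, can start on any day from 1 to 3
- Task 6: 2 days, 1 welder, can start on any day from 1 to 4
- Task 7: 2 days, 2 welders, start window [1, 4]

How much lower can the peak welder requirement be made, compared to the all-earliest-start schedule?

7

Early-start peak: d1:16  d2:12  d3:9  d4:6  d5:0 ⇒ 16.
Leveled (Task 1@1, Task 2@1, Task 3@2, Task 4@5, Task 5@1, Task 6@4, Task 7@4): d1:8  d2:9  d3:9  d4:9  d5:8 ⇒ 9.
Reduction 16 − 9 = 7.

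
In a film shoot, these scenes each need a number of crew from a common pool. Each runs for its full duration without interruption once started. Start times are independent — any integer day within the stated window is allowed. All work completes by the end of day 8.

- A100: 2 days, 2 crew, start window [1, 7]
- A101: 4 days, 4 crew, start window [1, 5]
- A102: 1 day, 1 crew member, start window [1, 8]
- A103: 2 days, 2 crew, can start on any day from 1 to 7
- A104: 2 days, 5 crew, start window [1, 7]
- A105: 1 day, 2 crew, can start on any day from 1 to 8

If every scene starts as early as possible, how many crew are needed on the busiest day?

Early-start schedule: A100@1, A101@1, A102@1, A103@1, A104@1, A105@1.
Load per day: day 1: 16, day 2: 13, day 3: 4, day 4: 4, day 5: 0, day 6: 0, day 7: 0, day 8: 0.
Peak is 16.

16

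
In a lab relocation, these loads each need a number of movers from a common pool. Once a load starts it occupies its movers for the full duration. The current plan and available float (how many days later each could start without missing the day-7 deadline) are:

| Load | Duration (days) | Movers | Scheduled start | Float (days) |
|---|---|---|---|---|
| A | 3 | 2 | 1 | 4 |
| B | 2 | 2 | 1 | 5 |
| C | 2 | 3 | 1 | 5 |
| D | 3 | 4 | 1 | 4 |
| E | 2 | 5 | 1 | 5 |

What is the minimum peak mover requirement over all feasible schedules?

6

Early-start (A@1, B@1, C@1, D@1, E@1) gives peak 16: d1:16  d2:16  d3:6  d4:0  d5:0  d6:0  d7:0.
Shift B→4, D→3, E→6.
Schedule A@1, B@4, C@1, D@3, E@6: d1:5  d2:5  d3:6  d4:6  d5:6  d6:5  d7:5 — peak 6.
Total mover-days = 38 over 7 days ⇒ peak ≥ ⌈38/7⌉ = 6, so 6 is optimal.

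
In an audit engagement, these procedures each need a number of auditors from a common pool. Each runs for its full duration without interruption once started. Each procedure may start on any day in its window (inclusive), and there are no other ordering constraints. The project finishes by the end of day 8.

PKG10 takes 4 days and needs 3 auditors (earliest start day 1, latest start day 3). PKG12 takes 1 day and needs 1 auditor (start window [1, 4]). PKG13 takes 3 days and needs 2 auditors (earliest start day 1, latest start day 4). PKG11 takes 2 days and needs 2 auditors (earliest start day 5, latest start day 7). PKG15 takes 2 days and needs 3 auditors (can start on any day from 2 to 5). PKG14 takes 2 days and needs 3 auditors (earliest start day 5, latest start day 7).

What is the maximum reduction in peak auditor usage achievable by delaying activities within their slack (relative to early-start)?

Early-start peak: d1:6  d2:8  d3:8  d4:3  d5:5  d6:5  d7:0  d8:0 ⇒ 8.
Leveled (PKG10@1, PKG12@1, PKG13@2, PKG11@5, PKG15@5, PKG14@7): d1:4  d2:5  d3:5  d4:5  d5:5  d6:5  d7:3  d8:3 ⇒ 5.
Reduction 8 − 5 = 3.

3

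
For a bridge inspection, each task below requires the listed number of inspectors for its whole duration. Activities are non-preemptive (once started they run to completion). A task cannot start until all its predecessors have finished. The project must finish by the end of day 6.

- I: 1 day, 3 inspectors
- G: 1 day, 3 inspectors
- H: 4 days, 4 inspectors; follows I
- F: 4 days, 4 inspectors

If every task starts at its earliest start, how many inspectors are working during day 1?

At early start, day 1 has: I, G, F.
Demand: 3 + 3 + 4 = 10.

10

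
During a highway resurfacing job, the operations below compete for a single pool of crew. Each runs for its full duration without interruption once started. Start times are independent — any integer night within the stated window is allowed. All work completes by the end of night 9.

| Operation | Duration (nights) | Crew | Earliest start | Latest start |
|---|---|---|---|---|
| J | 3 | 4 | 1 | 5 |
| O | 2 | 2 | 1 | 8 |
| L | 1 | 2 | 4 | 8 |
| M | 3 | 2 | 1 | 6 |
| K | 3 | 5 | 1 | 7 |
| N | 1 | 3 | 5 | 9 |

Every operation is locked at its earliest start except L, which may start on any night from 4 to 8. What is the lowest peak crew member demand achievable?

L@4: n1:13  n2:13  n3:11  n4:2  n5:3  n6:0  n7:0  n8:0  n9:0 → peak 13
L@5: n1:13  n2:13  n3:11  n4:0  n5:5  n6:0  n7:0  n8:0  n9:0 → peak 13
L@6: n1:13  n2:13  n3:11  n4:0  n5:3  n6:2  n7:0  n8:0  n9:0 → peak 13
L@7: n1:13  n2:13  n3:11  n4:0  n5:3  n6:0  n7:2  n8:0  n9:0 → peak 13
L@8: n1:13  n2:13  n3:11  n4:0  n5:3  n6:0  n7:0  n8:2  n9:0 → peak 13
Best is L@4, peak 13.

13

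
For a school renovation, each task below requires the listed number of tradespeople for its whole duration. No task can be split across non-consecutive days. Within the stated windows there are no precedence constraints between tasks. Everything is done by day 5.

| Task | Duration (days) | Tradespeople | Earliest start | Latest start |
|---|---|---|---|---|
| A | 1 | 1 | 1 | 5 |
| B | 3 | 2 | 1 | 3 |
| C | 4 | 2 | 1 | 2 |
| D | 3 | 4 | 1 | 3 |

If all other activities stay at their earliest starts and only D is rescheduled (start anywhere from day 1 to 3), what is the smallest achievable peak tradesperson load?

D@1: d1:9  d2:8  d3:8  d4:2  d5:0 → peak 9
D@2: d1:5  d2:8  d3:8  d4:6  d5:0 → peak 8
D@3: d1:5  d2:4  d3:8  d4:6  d5:4 → peak 8
Best is D@2, peak 8.

8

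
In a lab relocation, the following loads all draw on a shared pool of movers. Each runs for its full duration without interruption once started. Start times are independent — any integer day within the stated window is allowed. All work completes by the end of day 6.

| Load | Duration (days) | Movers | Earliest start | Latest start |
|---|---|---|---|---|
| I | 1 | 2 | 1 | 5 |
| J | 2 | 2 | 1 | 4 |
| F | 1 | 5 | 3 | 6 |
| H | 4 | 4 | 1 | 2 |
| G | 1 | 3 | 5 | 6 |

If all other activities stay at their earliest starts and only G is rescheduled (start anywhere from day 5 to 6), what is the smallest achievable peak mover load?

9

G@5: d1:8  d2:6  d3:9  d4:4  d5:3  d6:0 → peak 9
G@6: d1:8  d2:6  d3:9  d4:4  d5:0  d6:3 → peak 9
Best is G@5, peak 9.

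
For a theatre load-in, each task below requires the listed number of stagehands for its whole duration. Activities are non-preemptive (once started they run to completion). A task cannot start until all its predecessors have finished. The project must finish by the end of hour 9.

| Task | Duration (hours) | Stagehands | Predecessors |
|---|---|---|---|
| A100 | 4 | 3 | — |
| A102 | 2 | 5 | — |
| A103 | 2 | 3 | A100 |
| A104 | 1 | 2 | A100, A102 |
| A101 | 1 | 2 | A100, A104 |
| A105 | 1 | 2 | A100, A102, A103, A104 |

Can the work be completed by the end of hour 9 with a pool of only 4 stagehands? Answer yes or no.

no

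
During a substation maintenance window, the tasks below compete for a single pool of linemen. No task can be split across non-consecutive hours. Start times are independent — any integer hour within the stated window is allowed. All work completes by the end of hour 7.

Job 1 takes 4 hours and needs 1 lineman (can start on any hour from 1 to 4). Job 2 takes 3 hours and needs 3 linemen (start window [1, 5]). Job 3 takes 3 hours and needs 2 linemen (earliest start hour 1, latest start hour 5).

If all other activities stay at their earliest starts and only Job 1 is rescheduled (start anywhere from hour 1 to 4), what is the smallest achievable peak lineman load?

5

Job 1@1: h1:6  h2:6  h3:6  h4:1  h5:0  h6:0  h7:0 → peak 6
Job 1@2: h1:5  h2:6  h3:6  h4:1  h5:1  h6:0  h7:0 → peak 6
Job 1@3: h1:5  h2:5  h3:6  h4:1  h5:1  h6:1  h7:0 → peak 6
Job 1@4: h1:5  h2:5  h3:5  h4:1  h5:1  h6:1  h7:1 → peak 5
Best is Job 1@4, peak 5.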